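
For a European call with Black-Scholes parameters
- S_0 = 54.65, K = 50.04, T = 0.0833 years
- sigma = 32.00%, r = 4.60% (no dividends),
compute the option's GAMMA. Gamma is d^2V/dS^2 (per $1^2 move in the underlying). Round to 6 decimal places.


Answer: Gamma = 0.045935

Derivation:
d1 = 1.0418560512; d2 = 0.9494984852
phi(d1) = 0.2318486366; exp(-qT) = 1.0000000000; exp(-rT) = 0.9961755320
Gamma = exp(-qT) * phi(d1) / (S * sigma * sqrt(T)) = 1.0000000000 * 0.2318486366 / (54.6500 * 0.3200 * 0.2886173938) = 0.045935


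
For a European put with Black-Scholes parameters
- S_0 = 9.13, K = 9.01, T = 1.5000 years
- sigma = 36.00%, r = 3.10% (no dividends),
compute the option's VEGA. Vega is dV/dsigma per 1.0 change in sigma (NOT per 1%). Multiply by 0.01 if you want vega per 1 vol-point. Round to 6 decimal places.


Answer: Vega = 4.187141

Derivation:
d1 = 0.3559258809; d2 = -0.0849822728
phi(d1) = 0.3744563083; exp(-qT) = 1.0000000000; exp(-rT) = 0.9545645606
Vega = S * exp(-qT) * phi(d1) * sqrt(T) = 9.1300 * 1.0000000000 * 0.3744563083 * 1.2247448714 = 4.187141


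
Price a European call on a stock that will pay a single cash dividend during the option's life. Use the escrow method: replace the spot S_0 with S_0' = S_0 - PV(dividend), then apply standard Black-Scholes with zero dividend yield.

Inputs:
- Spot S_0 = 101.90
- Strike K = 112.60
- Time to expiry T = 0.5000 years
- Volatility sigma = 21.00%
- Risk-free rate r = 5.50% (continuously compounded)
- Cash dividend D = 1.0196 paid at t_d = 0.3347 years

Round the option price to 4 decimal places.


PV(D) = D * exp(-r * t_d) = 1.0196 * 0.98175990 = 1.00100240
S_0' = S_0 - PV(D) = 101.9000 - 1.00100240 = 100.89899760
d1 = (ln(S_0'/K) + (r + sigma^2/2)*T) / (sigma*sqrt(T)) = -0.47946367
d2 = d1 - sigma*sqrt(T) = -0.62795610
exp(-rT) = 0.97287468
N(d1) = 0.31580440; N(d2) = 0.26501635
C = S_0' * N(d1) - K * exp(-rT) * N(d2) = 100.89899760 * 0.31580440 - 112.6000 * 0.97287468 * 0.26501635 = 2.8329

Answer: Price = 2.8329


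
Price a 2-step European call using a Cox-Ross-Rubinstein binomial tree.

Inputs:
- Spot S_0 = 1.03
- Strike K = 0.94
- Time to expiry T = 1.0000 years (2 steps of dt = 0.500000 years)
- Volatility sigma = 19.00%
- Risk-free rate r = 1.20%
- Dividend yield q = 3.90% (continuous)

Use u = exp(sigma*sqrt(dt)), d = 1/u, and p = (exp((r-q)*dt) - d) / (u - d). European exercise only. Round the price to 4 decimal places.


Answer: Price = V(0,0) = 0.1131

Derivation:
dt = T/N = 0.500000
u = exp(sigma*sqrt(dt)) = 1.143793; d = 1/u = 0.874284
p = (exp((r-q)*dt) - d) / (u - d) = 0.416708
Discount per step: exp(-r*dt) = 0.994018
Stock lattice S(k, i) with i counting down-moves:
  k=0: S(0,0) = 1.0300
  k=1: S(1,0) = 1.1781; S(1,1) = 0.9005
  k=2: S(2,0) = 1.3475; S(2,1) = 1.0300; S(2,2) = 0.7873
Terminal payoffs V(N, i) = max(S_T - K, 0):
  V(2,0) = 0.407511; V(2,1) = 0.090000; V(2,2) = 0.000000
Backward induction: V(k, i) = exp(-r*dt) * [p * V(k+1, i) + (1-p) * V(k+1, i+1)].
  V(1,0) = exp(-r*dt) * [p*0.407511 + (1-p)*0.090000] = 0.220980
  V(1,1) = exp(-r*dt) * [p*0.090000 + (1-p)*0.000000] = 0.037279
  V(0,0) = exp(-r*dt) * [p*0.220980 + (1-p)*0.037279] = 0.113148


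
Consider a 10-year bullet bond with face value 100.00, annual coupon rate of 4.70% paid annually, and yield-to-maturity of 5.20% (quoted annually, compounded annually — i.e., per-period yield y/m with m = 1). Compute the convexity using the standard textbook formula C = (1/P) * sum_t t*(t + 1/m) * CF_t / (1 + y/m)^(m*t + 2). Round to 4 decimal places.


Coupon per period c = face * coupon_rate / m = 4.700000
Periods per year m = 1; per-period yield y/m = 0.052000
Number of cashflows N = 10
Cashflows (t years, CF_t, discount factor 1/(1+y/m)^(m*t), PV):
  t = 1.0000: CF_t = 4.700000, DF = 0.950570, PV = 4.467681
  t = 2.0000: CF_t = 4.700000, DF = 0.903584, PV = 4.246845
  t = 3.0000: CF_t = 4.700000, DF = 0.858920, PV = 4.036925
  t = 4.0000: CF_t = 4.700000, DF = 0.816464, PV = 3.837381
  t = 5.0000: CF_t = 4.700000, DF = 0.776106, PV = 3.647700
  t = 6.0000: CF_t = 4.700000, DF = 0.737744, PV = 3.467396
  t = 7.0000: CF_t = 4.700000, DF = 0.701277, PV = 3.296004
  t = 8.0000: CF_t = 4.700000, DF = 0.666613, PV = 3.133083
  t = 9.0000: CF_t = 4.700000, DF = 0.633663, PV = 2.978216
  t = 10.0000: CF_t = 104.700000, DF = 0.602341, PV = 63.065128
Price P = sum_t PV_t = 96.176358
Convexity numerator sum_t t*(t + 1/m) * CF_t / (1+y/m)^(m*t + 2):
  t = 1.0000: term = 8.073849
  t = 2.0000: term = 23.024285
  t = 3.0000: term = 43.772405
  t = 4.0000: term = 69.347916
  t = 5.0000: term = 98.880108
  t = 6.0000: term = 131.589498
  t = 7.0000: term = 166.780099
  t = 8.0000: term = 203.832277
  t = 9.0000: term = 242.196147
  t = 10.0000: term = 6268.310326
Convexity = (1/P) * sum = 7255.806910 / 96.176358 = 75.442729

Answer: Convexity = 75.4427


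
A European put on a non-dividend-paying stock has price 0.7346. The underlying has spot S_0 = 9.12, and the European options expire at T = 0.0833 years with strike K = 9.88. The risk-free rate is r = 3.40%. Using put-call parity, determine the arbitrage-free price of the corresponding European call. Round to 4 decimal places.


Answer: Call price = 0.0025

Derivation:
Put-call parity: C - P = S_0 * exp(-qT) - K * exp(-rT).
S_0 * exp(-qT) = 9.1200 * 1.00000000 = 9.12000000
K * exp(-rT) = 9.8800 * 0.99717181 = 9.85205745
C = P + S*exp(-qT) - K*exp(-rT)
C = 0.7346 + 9.12000000 - 9.85205745 = 0.0025


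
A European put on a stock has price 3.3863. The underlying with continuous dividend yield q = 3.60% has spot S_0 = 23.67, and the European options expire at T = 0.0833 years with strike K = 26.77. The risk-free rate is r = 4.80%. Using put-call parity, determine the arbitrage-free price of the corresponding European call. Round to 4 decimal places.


Put-call parity: C - P = S_0 * exp(-qT) - K * exp(-rT).
S_0 * exp(-qT) = 23.6700 * 0.99700569 = 23.59912473
K * exp(-rT) = 26.7700 * 0.99600958 = 26.66317654
C = P + S*exp(-qT) - K*exp(-rT)
C = 3.3863 + 23.59912473 - 26.66317654 = 0.3222

Answer: Call price = 0.3222


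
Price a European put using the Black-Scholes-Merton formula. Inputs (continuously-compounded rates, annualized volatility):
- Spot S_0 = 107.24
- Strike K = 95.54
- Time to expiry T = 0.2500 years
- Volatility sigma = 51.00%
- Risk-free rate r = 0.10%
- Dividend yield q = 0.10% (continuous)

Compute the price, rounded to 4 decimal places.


Answer: Price = 5.4661

Derivation:
d1 = (ln(S/K) + (r - q + 0.5*sigma^2) * T) / (sigma * sqrt(T)) = 0.58053649
d2 = d1 - sigma * sqrt(T) = 0.32553649
exp(-rT) = 0.99975003; exp(-qT) = 0.99975003
P = K * exp(-rT) * N(-d2) - S_0 * exp(-qT) * N(-d1)
N(-d1) = 0.28077644; N(-d2) = 0.37238753
P = 95.5400 * 0.99975003 * 0.37238753 - 107.2400 * 0.99975003 * 0.28077644 = 5.4661


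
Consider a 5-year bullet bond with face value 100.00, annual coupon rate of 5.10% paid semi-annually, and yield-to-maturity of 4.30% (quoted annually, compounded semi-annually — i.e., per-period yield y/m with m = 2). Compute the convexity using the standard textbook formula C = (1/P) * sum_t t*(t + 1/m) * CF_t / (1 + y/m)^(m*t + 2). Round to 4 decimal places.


Coupon per period c = face * coupon_rate / m = 2.550000
Periods per year m = 2; per-period yield y/m = 0.021500
Number of cashflows N = 10
Cashflows (t years, CF_t, discount factor 1/(1+y/m)^(m*t), PV):
  t = 0.5000: CF_t = 2.550000, DF = 0.978953, PV = 2.496329
  t = 1.0000: CF_t = 2.550000, DF = 0.958348, PV = 2.443787
  t = 1.5000: CF_t = 2.550000, DF = 0.938177, PV = 2.392352
  t = 2.0000: CF_t = 2.550000, DF = 0.918431, PV = 2.341999
  t = 2.5000: CF_t = 2.550000, DF = 0.899100, PV = 2.292706
  t = 3.0000: CF_t = 2.550000, DF = 0.880177, PV = 2.244450
  t = 3.5000: CF_t = 2.550000, DF = 0.861651, PV = 2.197210
  t = 4.0000: CF_t = 2.550000, DF = 0.843515, PV = 2.150964
  t = 4.5000: CF_t = 2.550000, DF = 0.825762, PV = 2.105692
  t = 5.0000: CF_t = 102.550000, DF = 0.808381, PV = 82.899508
Price P = sum_t PV_t = 103.564998
Convexity numerator sum_t t*(t + 1/m) * CF_t / (1+y/m)^(m*t + 2):
  t = 0.5000: term = 1.196176
  t = 1.0000: term = 3.512998
  t = 1.5000: term = 6.878117
  t = 2.0000: term = 11.222251
  t = 2.5000: term = 16.479076
  t = 3.0000: term = 22.585126
  t = 3.5000: term = 29.479688
  t = 4.0000: term = 37.104704
  t = 4.5000: term = 45.404680
  t = 5.0000: term = 2184.780983
Convexity = (1/P) * sum = 2358.643798 / 103.564998 = 22.774527

Answer: Convexity = 22.7745


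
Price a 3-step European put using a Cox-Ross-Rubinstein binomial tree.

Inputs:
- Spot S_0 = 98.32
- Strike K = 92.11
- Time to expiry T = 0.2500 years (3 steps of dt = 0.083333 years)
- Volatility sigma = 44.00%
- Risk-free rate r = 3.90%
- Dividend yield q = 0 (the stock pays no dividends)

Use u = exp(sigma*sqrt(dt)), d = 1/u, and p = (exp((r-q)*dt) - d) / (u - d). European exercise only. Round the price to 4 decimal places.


Answer: Price = V(0,0) = 5.5755

Derivation:
dt = T/N = 0.083333
u = exp(sigma*sqrt(dt)) = 1.135436; d = 1/u = 0.880719
p = (exp((r-q)*dt) - d) / (u - d) = 0.481068
Discount per step: exp(-r*dt) = 0.996755
Stock lattice S(k, i) with i counting down-moves:
  k=0: S(0,0) = 98.3200
  k=1: S(1,0) = 111.6361; S(1,1) = 86.5923
  k=2: S(2,0) = 126.7557; S(2,1) = 98.3200; S(2,2) = 76.2634
  k=3: S(3,0) = 143.9230; S(3,1) = 111.6361; S(3,2) = 86.5923; S(3,3) = 67.1666
Terminal payoffs V(N, i) = max(K - S_T, 0):
  V(3,0) = 0.000000; V(3,1) = 0.000000; V(3,2) = 5.517743; V(3,3) = 24.943387
Backward induction: V(k, i) = exp(-r*dt) * [p * V(k+1, i) + (1-p) * V(k+1, i+1)].
  V(2,0) = exp(-r*dt) * [p*0.000000 + (1-p)*0.000000] = 0.000000
  V(2,1) = exp(-r*dt) * [p*0.000000 + (1-p)*5.517743] = 2.854041
  V(2,2) = exp(-r*dt) * [p*5.517743 + (1-p)*24.943387] = 15.547712
  V(1,0) = exp(-r*dt) * [p*0.000000 + (1-p)*2.854041] = 1.476246
  V(1,1) = exp(-r*dt) * [p*2.854041 + (1-p)*15.547712] = 9.410555
  V(0,0) = exp(-r*dt) * [p*1.476246 + (1-p)*9.410555] = 5.575461


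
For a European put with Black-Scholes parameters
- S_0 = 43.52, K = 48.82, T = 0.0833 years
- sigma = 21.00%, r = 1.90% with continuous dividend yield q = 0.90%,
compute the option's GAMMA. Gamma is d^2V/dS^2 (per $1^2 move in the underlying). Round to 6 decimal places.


Answer: Gamma = 0.027199

Derivation:
d1 = -1.8520102397; d2 = -1.9126198924
phi(d1) = 0.0717972218; exp(-qT) = 0.9992505810; exp(-rT) = 0.9984185518
Gamma = exp(-qT) * phi(d1) / (S * sigma * sqrt(T)) = 0.9992505810 * 0.0717972218 / (43.5200 * 0.2100 * 0.2886173938) = 0.027199


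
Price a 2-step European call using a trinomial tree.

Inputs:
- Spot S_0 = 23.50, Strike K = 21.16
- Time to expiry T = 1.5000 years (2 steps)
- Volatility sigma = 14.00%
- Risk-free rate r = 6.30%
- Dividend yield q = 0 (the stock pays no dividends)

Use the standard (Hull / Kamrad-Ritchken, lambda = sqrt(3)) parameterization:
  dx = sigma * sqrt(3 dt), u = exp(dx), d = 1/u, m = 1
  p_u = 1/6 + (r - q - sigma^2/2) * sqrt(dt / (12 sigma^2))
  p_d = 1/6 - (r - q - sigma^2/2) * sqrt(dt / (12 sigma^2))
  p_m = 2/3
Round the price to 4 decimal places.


dt = T/N = 0.750000; dx = sigma*sqrt(3*dt) = 0.210000
u = exp(dx) = 1.233678; d = 1/u = 0.810584
p_u = 0.261667, p_m = 0.666667, p_d = 0.071667
Discount per step: exp(-r*dt) = 0.953849
Stock lattice S(k, j) with j the centered position index:
  k=0: S(0,+0) = 23.5000
  k=1: S(1,-1) = 19.0487; S(1,+0) = 23.5000; S(1,+1) = 28.9914
  k=2: S(2,-2) = 15.4406; S(2,-1) = 19.0487; S(2,+0) = 23.5000; S(2,+1) = 28.9914; S(2,+2) = 35.7661
Terminal payoffs V(N, j) = max(S_T - K, 0):
  V(2,-2) = 0.000000; V(2,-1) = 0.000000; V(2,+0) = 2.340000; V(2,+1) = 7.831434; V(2,+2) = 14.606097
Backward induction: V(k, j) = exp(-r*dt) * [p_u * V(k+1, j+1) + p_m * V(k+1, j) + p_d * V(k+1, j-1)]
  V(1,-1) = exp(-r*dt) * [p_u*2.340000 + p_m*0.000000 + p_d*0.000000] = 0.584042
  V(1,+0) = exp(-r*dt) * [p_u*7.831434 + p_m*2.340000 + p_d*0.000000] = 3.442656
  V(1,+1) = exp(-r*dt) * [p_u*14.606097 + p_m*7.831434 + p_d*2.340000] = 8.785506
  V(0,+0) = exp(-r*dt) * [p_u*8.785506 + p_m*3.442656 + p_d*0.584042] = 4.421885

Answer: Price = V(0,0) = 4.4219


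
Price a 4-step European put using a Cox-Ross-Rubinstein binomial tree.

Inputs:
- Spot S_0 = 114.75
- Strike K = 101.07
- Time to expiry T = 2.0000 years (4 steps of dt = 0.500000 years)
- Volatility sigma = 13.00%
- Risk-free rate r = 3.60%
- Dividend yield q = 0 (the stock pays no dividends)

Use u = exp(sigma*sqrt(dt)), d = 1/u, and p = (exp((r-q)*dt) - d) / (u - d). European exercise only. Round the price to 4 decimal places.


Answer: Price = V(0,0) = 1.5675

Derivation:
dt = T/N = 0.500000
u = exp(sigma*sqrt(dt)) = 1.096281; d = 1/u = 0.912175
p = (exp((r-q)*dt) - d) / (u - d) = 0.575690
Discount per step: exp(-r*dt) = 0.982161
Stock lattice S(k, i) with i counting down-moves:
  k=0: S(0,0) = 114.7500
  k=1: S(1,0) = 125.7983; S(1,1) = 104.6720
  k=2: S(2,0) = 137.9103; S(2,1) = 114.7500; S(2,2) = 95.4792
  k=3: S(3,0) = 151.1885; S(3,1) = 125.7983; S(3,2) = 104.6720; S(3,3) = 87.0937
  k=4: S(4,0) = 165.7452; S(4,1) = 137.9103; S(4,2) = 114.7500; S(4,3) = 95.4792; S(4,4) = 79.4446
Terminal payoffs V(N, i) = max(K - S_T, 0):
  V(4,0) = 0.000000; V(4,1) = 0.000000; V(4,2) = 0.000000; V(4,3) = 5.590832; V(4,4) = 21.625368
Backward induction: V(k, i) = exp(-r*dt) * [p * V(k+1, i) + (1-p) * V(k+1, i+1)].
  V(3,0) = exp(-r*dt) * [p*0.000000 + (1-p)*0.000000] = 0.000000
  V(3,1) = exp(-r*dt) * [p*0.000000 + (1-p)*0.000000] = 0.000000
  V(3,2) = exp(-r*dt) * [p*0.000000 + (1-p)*5.590832] = 2.329929
  V(3,3) = exp(-r*dt) * [p*5.590832 + (1-p)*21.625368] = 12.173346
  V(2,0) = exp(-r*dt) * [p*0.000000 + (1-p)*0.000000] = 0.000000
  V(2,1) = exp(-r*dt) * [p*0.000000 + (1-p)*2.329929] = 0.970977
  V(2,2) = exp(-r*dt) * [p*2.329929 + (1-p)*12.173346] = 6.390520
  V(1,0) = exp(-r*dt) * [p*0.000000 + (1-p)*0.970977] = 0.404646
  V(1,1) = exp(-r*dt) * [p*0.970977 + (1-p)*6.390520] = 3.212201
  V(0,0) = exp(-r*dt) * [p*0.404646 + (1-p)*3.212201] = 1.567451


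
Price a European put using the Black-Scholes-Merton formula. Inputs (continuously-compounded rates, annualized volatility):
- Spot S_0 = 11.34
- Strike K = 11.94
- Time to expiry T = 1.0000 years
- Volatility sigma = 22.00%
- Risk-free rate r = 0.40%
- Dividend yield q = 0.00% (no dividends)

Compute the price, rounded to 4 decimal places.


d1 = (ln(S/K) + (r - q + 0.5*sigma^2) * T) / (sigma * sqrt(T)) = -0.10617186
d2 = d1 - sigma * sqrt(T) = -0.32617186
exp(-rT) = 0.99600799; exp(-qT) = 1.00000000
P = K * exp(-rT) * N(-d2) - S_0 * exp(-qT) * N(-d1)
N(-d1) = 0.54227700; N(-d2) = 0.62785284
P = 11.9400 * 0.99600799 * 0.62785284 - 11.3400 * 1.00000000 * 0.54227700 = 1.3172

Answer: Price = 1.3172


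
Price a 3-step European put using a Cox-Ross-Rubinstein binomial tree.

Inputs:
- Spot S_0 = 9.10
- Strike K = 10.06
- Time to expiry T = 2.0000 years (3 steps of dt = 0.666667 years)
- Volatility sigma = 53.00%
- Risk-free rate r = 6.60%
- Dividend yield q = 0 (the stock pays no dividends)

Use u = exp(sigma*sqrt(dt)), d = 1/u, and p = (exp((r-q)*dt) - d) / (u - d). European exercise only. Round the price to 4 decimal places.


Answer: Price = V(0,0) = 2.6421

Derivation:
dt = T/N = 0.666667
u = exp(sigma*sqrt(dt)) = 1.541480; d = 1/u = 0.648727
p = (exp((r-q)*dt) - d) / (u - d) = 0.443858
Discount per step: exp(-r*dt) = 0.956954
Stock lattice S(k, i) with i counting down-moves:
  k=0: S(0,0) = 9.1000
  k=1: S(1,0) = 14.0275; S(1,1) = 5.9034
  k=2: S(2,0) = 21.6231; S(2,1) = 9.1000; S(2,2) = 3.8297
  k=3: S(3,0) = 33.3315; S(3,1) = 14.0275; S(3,2) = 5.9034; S(3,3) = 2.4844
Terminal payoffs V(N, i) = max(K - S_T, 0):
  V(3,0) = 0.000000; V(3,1) = 0.000000; V(3,2) = 4.156584; V(3,3) = 7.575566
Backward induction: V(k, i) = exp(-r*dt) * [p * V(k+1, i) + (1-p) * V(k+1, i+1)].
  V(2,0) = exp(-r*dt) * [p*0.000000 + (1-p)*0.000000] = 0.000000
  V(2,1) = exp(-r*dt) * [p*0.000000 + (1-p)*4.156584] = 2.212145
  V(2,2) = exp(-r*dt) * [p*4.156584 + (1-p)*7.575566] = 5.797251
  V(1,0) = exp(-r*dt) * [p*0.000000 + (1-p)*2.212145] = 1.177310
  V(1,1) = exp(-r*dt) * [p*2.212145 + (1-p)*5.797251] = 4.024924
  V(0,0) = exp(-r*dt) * [p*1.177310 + (1-p)*4.024924] = 2.642139


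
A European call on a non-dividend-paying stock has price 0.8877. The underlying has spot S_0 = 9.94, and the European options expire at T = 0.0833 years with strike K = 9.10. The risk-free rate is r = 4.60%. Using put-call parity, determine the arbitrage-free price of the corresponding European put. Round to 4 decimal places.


Put-call parity: C - P = S_0 * exp(-qT) - K * exp(-rT).
S_0 * exp(-qT) = 9.9400 * 1.00000000 = 9.94000000
K * exp(-rT) = 9.1000 * 0.99617553 = 9.06519734
P = C - S*exp(-qT) + K*exp(-rT)
P = 0.8877 - 9.94000000 + 9.06519734 = 0.0129

Answer: Put price = 0.0129


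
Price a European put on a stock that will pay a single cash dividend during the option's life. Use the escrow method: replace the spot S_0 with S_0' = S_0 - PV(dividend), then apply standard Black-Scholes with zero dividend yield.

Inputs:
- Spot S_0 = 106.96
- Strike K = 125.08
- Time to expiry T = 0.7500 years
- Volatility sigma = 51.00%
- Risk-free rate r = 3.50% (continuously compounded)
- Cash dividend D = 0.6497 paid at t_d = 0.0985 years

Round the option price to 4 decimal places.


PV(D) = D * exp(-r * t_d) = 0.6497 * 0.99655844 = 0.64746402
S_0' = S_0 - PV(D) = 106.9600 - 0.64746402 = 106.31253598
d1 = (ln(S_0'/K) + (r + sigma^2/2)*T) / (sigma*sqrt(T)) = -0.08780892
d2 = d1 - sigma*sqrt(T) = -0.52948187
exp(-rT) = 0.97409154
N(-d1) = 0.53498572; N(-d2) = 0.70176439
P = K * exp(-rT) * N(-d2) - S_0' * N(-d1) = 125.0800 * 0.97409154 * 0.70176439 - 106.31253598 * 0.53498572 = 28.6268

Answer: Price = 28.6268


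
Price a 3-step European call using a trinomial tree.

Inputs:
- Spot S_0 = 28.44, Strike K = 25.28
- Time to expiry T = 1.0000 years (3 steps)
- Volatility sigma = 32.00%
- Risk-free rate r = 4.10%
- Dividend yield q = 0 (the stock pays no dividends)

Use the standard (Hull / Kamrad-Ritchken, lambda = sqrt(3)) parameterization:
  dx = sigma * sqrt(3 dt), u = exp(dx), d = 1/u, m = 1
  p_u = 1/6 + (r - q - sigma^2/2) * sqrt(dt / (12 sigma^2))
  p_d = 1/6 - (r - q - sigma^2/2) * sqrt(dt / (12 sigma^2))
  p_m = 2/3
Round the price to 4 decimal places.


dt = T/N = 0.333333; dx = sigma*sqrt(3*dt) = 0.320000
u = exp(dx) = 1.377128; d = 1/u = 0.726149
p_u = 0.161354, p_m = 0.666667, p_d = 0.171979
Discount per step: exp(-r*dt) = 0.986426
Stock lattice S(k, j) with j the centered position index:
  k=0: S(0,+0) = 28.4400
  k=1: S(1,-1) = 20.6517; S(1,+0) = 28.4400; S(1,+1) = 39.1655
  k=2: S(2,-2) = 14.9962; S(2,-1) = 20.6517; S(2,+0) = 28.4400; S(2,+1) = 39.1655; S(2,+2) = 53.9359
  k=3: S(3,-3) = 10.8895; S(3,-2) = 14.9962; S(3,-1) = 20.6517; S(3,+0) = 28.4400; S(3,+1) = 39.1655; S(3,+2) = 53.9359; S(3,+3) = 74.2766
Terminal payoffs V(N, j) = max(S_T - K, 0):
  V(3,-3) = 0.000000; V(3,-2) = 0.000000; V(3,-1) = 0.000000; V(3,+0) = 3.160000; V(3,+1) = 13.885514; V(3,+2) = 28.655916; V(3,+3) = 48.996648
Backward induction: V(k, j) = exp(-r*dt) * [p_u * V(k+1, j+1) + p_m * V(k+1, j) + p_d * V(k+1, j-1)]
  V(2,-2) = exp(-r*dt) * [p_u*0.000000 + p_m*0.000000 + p_d*0.000000] = 0.000000
  V(2,-1) = exp(-r*dt) * [p_u*3.160000 + p_m*0.000000 + p_d*0.000000] = 0.502958
  V(2,+0) = exp(-r*dt) * [p_u*13.885514 + p_m*3.160000 + p_d*0.000000] = 4.288145
  V(2,+1) = exp(-r*dt) * [p_u*28.655916 + p_m*13.885514 + p_d*3.160000] = 14.228425
  V(2,+2) = exp(-r*dt) * [p_u*48.996648 + p_m*28.655916 + p_d*13.885514] = 28.998740
  V(1,-1) = exp(-r*dt) * [p_u*4.288145 + p_m*0.502958 + p_d*0.000000] = 1.013272
  V(1,+0) = exp(-r*dt) * [p_u*14.228425 + p_m*4.288145 + p_d*0.502958] = 5.169937
  V(1,+1) = exp(-r*dt) * [p_u*28.998740 + p_m*14.228425 + p_d*4.288145] = 14.699878
  V(0,+0) = exp(-r*dt) * [p_u*14.699878 + p_m*5.169937 + p_d*1.013272] = 5.911429

Answer: Price = V(0,0) = 5.9114


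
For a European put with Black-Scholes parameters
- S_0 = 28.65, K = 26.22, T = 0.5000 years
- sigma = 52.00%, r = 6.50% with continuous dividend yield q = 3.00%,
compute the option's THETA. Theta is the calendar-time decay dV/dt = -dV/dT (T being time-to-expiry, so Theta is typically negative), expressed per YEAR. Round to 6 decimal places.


d1 = 0.4724859359; d2 = 0.1047904097
phi(d1) = 0.3568070880; exp(-qT) = 0.9851119396; exp(-rT) = 0.9680224498
Theta = -S*exp(-qT)*phi(d1)*sigma/(2*sqrt(T)) + r*K*exp(-rT)*N(-d2) - q*S*exp(-qT)*N(-d1)
N(-d1) = 0.3182899890; N(-d2) = 0.4582710601; sqrt(T) = 0.7071067812
Term 1 = -28.6500 * 0.9851119396 * 0.3568070880 * 0.5200 / (2 * 0.7071067812) = -3.7028151157
Term 2 = 0.0650 * 26.2200 * 0.9680224498 * 0.4582710601 = 0.7560558980
Term 3 = -0.0300 * 28.6500 * 0.9851119396 * 0.3182899890 = -0.2694973152
Theta = -3.7028151157 + (0.7560558980) + (-0.2694973152) = -3.216257

Answer: Theta = -3.216257


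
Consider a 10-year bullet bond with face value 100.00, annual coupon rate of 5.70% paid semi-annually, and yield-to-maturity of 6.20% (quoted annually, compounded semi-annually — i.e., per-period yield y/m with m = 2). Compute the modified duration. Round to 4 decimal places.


Answer: Modified duration = 7.4763

Derivation:
Coupon per period c = face * coupon_rate / m = 2.850000
Periods per year m = 2; per-period yield y/m = 0.031000
Number of cashflows N = 20
Cashflows (t years, CF_t, discount factor 1/(1+y/m)^(m*t), PV):
  t = 0.5000: CF_t = 2.850000, DF = 0.969932, PV = 2.764306
  t = 1.0000: CF_t = 2.850000, DF = 0.940768, PV = 2.681190
  t = 1.5000: CF_t = 2.850000, DF = 0.912481, PV = 2.600572
  t = 2.0000: CF_t = 2.850000, DF = 0.885045, PV = 2.522378
  t = 2.5000: CF_t = 2.850000, DF = 0.858434, PV = 2.446536
  t = 3.0000: CF_t = 2.850000, DF = 0.832622, PV = 2.372973
  t = 3.5000: CF_t = 2.850000, DF = 0.807587, PV = 2.301623
  t = 4.0000: CF_t = 2.850000, DF = 0.783305, PV = 2.232418
  t = 4.5000: CF_t = 2.850000, DF = 0.759752, PV = 2.165294
  t = 5.0000: CF_t = 2.850000, DF = 0.736908, PV = 2.100188
  t = 5.5000: CF_t = 2.850000, DF = 0.714751, PV = 2.037040
  t = 6.0000: CF_t = 2.850000, DF = 0.693260, PV = 1.975790
  t = 6.5000: CF_t = 2.850000, DF = 0.672415, PV = 1.916383
  t = 7.0000: CF_t = 2.850000, DF = 0.652197, PV = 1.858761
  t = 7.5000: CF_t = 2.850000, DF = 0.632587, PV = 1.802872
  t = 8.0000: CF_t = 2.850000, DF = 0.613566, PV = 1.748663
  t = 8.5000: CF_t = 2.850000, DF = 0.595117, PV = 1.696085
  t = 9.0000: CF_t = 2.850000, DF = 0.577224, PV = 1.645087
  t = 9.5000: CF_t = 2.850000, DF = 0.559868, PV = 1.595623
  t = 10.0000: CF_t = 102.850000, DF = 0.543034, PV = 55.851005
Price P = sum_t PV_t = 96.314787
First compute Macaulay numerator sum_t t * PV_t:
  t * PV_t at t = 0.5000: 1.382153
  t * PV_t at t = 1.0000: 2.681190
  t * PV_t at t = 1.5000: 3.900858
  t * PV_t at t = 2.0000: 5.044756
  t * PV_t at t = 2.5000: 6.116339
  t * PV_t at t = 3.0000: 7.118920
  t * PV_t at t = 3.5000: 8.055681
  t * PV_t at t = 4.0000: 8.929672
  t * PV_t at t = 4.5000: 9.743823
  t * PV_t at t = 5.0000: 10.500941
  t * PV_t at t = 5.5000: 11.203720
  t * PV_t at t = 6.0000: 11.854743
  t * PV_t at t = 6.5000: 12.456487
  t * PV_t at t = 7.0000: 13.011327
  t * PV_t at t = 7.5000: 13.521540
  t * PV_t at t = 8.0000: 13.989307
  t * PV_t at t = 8.5000: 14.416720
  t * PV_t at t = 9.0000: 14.805783
  t * PV_t at t = 9.5000: 15.158416
  t * PV_t at t = 10.0000: 558.510047
Macaulay duration D = 742.402423 / 96.314787 = 7.708084
Modified duration = D / (1 + y/m) = 7.708084 / (1 + 0.031000) = 7.476318


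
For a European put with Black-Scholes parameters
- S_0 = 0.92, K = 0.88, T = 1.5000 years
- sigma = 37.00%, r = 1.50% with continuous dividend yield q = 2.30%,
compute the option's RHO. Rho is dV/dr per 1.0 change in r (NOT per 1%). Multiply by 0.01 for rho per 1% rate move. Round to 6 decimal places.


d1 = 0.2981906477; d2 = -0.1549649548
phi(d1) = 0.3815942665; exp(-qT) = 0.9660883397; exp(-rT) = 0.9777512372
N(-d2) = 0.5615755272
Rho = -K*T*exp(-rT)*N(-d2) = -0.8800 * 1.5000 * 0.9777512372 * 0.5615755272 = -0.724787

Answer: Rho = -0.724787


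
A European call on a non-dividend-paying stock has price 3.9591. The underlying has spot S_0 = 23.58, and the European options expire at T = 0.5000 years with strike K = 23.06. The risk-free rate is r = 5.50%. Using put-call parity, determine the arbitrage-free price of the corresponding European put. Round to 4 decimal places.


Put-call parity: C - P = S_0 * exp(-qT) - K * exp(-rT).
S_0 * exp(-qT) = 23.5800 * 1.00000000 = 23.58000000
K * exp(-rT) = 23.0600 * 0.97287468 = 22.43449018
P = C - S*exp(-qT) + K*exp(-rT)
P = 3.9591 - 23.58000000 + 22.43449018 = 2.8136

Answer: Put price = 2.8136


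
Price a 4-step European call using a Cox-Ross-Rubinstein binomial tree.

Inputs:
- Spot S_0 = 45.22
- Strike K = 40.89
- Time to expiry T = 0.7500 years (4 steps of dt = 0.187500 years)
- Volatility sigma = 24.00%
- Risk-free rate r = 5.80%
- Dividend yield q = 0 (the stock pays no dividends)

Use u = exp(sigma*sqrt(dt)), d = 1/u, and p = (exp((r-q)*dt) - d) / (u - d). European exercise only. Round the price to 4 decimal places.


Answer: Price = V(0,0) = 7.4916

Derivation:
dt = T/N = 0.187500
u = exp(sigma*sqrt(dt)) = 1.109515; d = 1/u = 0.901295
p = (exp((r-q)*dt) - d) / (u - d) = 0.526556
Discount per step: exp(-r*dt) = 0.989184
Stock lattice S(k, i) with i counting down-moves:
  k=0: S(0,0) = 45.2200
  k=1: S(1,0) = 50.1723; S(1,1) = 40.7565
  k=2: S(2,0) = 55.6669; S(2,1) = 45.2200; S(2,2) = 36.7337
  k=3: S(3,0) = 61.7633; S(3,1) = 50.1723; S(3,2) = 40.7565; S(3,3) = 33.1078
  k=4: S(4,0) = 68.5273; S(4,1) = 55.6669; S(4,2) = 45.2200; S(4,3) = 36.7337; S(4,4) = 29.8399
Terminal payoffs V(N, i) = max(S_T - K, 0):
  V(4,0) = 27.637263; V(4,1) = 14.776892; V(4,2) = 4.330000; V(4,3) = 0.000000; V(4,4) = 0.000000
Backward induction: V(k, i) = exp(-r*dt) * [p * V(k+1, i) + (1-p) * V(k+1, i+1)].
  V(3,0) = exp(-r*dt) * [p*27.637263 + (1-p)*14.776892] = 21.315525
  V(3,1) = exp(-r*dt) * [p*14.776892 + (1-p)*4.330000] = 9.724541
  V(3,2) = exp(-r*dt) * [p*4.330000 + (1-p)*0.000000] = 2.255327
  V(3,3) = exp(-r*dt) * [p*0.000000 + (1-p)*0.000000] = 0.000000
  V(2,0) = exp(-r*dt) * [p*21.315525 + (1-p)*9.724541] = 15.656647
  V(2,1) = exp(-r*dt) * [p*9.724541 + (1-p)*2.255327] = 6.121353
  V(2,2) = exp(-r*dt) * [p*2.255327 + (1-p)*0.000000] = 1.174711
  V(1,0) = exp(-r*dt) * [p*15.656647 + (1-p)*6.121353] = 11.021703
  V(1,1) = exp(-r*dt) * [p*6.121353 + (1-p)*1.174711] = 3.738516
  V(0,0) = exp(-r*dt) * [p*11.021703 + (1-p)*3.738516] = 7.491606


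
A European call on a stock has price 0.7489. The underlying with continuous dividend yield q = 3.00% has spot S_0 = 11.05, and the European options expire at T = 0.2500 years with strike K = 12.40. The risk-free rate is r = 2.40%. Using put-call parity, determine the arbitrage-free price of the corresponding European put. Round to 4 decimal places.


Answer: Put price = 2.1073

Derivation:
Put-call parity: C - P = S_0 * exp(-qT) - K * exp(-rT).
S_0 * exp(-qT) = 11.0500 * 0.99252805 = 10.96743501
K * exp(-rT) = 12.4000 * 0.99401796 = 12.32582275
P = C - S*exp(-qT) + K*exp(-rT)
P = 0.7489 - 10.96743501 + 12.32582275 = 2.1073


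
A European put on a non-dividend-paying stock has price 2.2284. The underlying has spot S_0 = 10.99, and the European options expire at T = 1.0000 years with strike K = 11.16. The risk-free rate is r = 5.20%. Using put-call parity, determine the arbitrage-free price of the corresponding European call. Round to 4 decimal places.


Answer: Call price = 2.6239

Derivation:
Put-call parity: C - P = S_0 * exp(-qT) - K * exp(-rT).
S_0 * exp(-qT) = 10.9900 * 1.00000000 = 10.99000000
K * exp(-rT) = 11.1600 * 0.94932887 = 10.59451015
C = P + S*exp(-qT) - K*exp(-rT)
C = 2.2284 + 10.99000000 - 10.59451015 = 2.6239


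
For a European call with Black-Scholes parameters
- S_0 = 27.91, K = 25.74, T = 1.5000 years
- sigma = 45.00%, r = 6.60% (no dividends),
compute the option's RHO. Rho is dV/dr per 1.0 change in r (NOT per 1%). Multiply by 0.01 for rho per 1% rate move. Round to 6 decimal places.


Answer: Rho = 18.195457

Derivation:
d1 = 0.6020552672; d2 = 0.0509200751
phi(d1) = 0.3328132339; exp(-qT) = 1.0000000000; exp(-rT) = 0.9057427080
N(d2) = 0.5203053957
Rho = K*T*exp(-rT)*N(d2) = 25.7400 * 1.5000 * 0.9057427080 * 0.5203053957 = 18.195457


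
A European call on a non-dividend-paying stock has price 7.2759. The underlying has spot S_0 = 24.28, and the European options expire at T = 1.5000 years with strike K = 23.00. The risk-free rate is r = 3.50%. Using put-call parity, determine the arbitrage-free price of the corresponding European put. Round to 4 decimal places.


Answer: Put price = 4.8195

Derivation:
Put-call parity: C - P = S_0 * exp(-qT) - K * exp(-rT).
S_0 * exp(-qT) = 24.2800 * 1.00000000 = 24.28000000
K * exp(-rT) = 23.0000 * 0.94885432 = 21.82364938
P = C - S*exp(-qT) + K*exp(-rT)
P = 7.2759 - 24.28000000 + 21.82364938 = 4.8195


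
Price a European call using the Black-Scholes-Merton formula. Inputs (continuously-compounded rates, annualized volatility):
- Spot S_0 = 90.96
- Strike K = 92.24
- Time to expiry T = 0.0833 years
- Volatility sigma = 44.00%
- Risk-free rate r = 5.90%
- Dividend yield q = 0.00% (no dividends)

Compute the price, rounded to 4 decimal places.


Answer: Price = 4.2240

Derivation:
d1 = (ln(S/K) + (r - q + 0.5*sigma^2) * T) / (sigma * sqrt(T)) = -0.00784214
d2 = d1 - sigma * sqrt(T) = -0.13483379
exp(-rT) = 0.99509736; exp(-qT) = 1.00000000
C = S_0 * exp(-qT) * N(d1) - K * exp(-rT) * N(d2)
N(d1) = 0.49687147; N(d2) = 0.44637164
C = 90.9600 * 1.00000000 * 0.49687147 - 92.2400 * 0.99509736 * 0.44637164 = 4.2240


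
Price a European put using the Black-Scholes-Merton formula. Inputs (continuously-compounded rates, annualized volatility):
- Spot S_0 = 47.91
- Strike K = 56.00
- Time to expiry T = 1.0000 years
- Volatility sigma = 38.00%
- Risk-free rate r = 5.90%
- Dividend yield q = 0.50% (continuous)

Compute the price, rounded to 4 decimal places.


d1 = (ln(S/K) + (r - q + 0.5*sigma^2) * T) / (sigma * sqrt(T)) = -0.07849326
d2 = d1 - sigma * sqrt(T) = -0.45849326
exp(-rT) = 0.94270677; exp(-qT) = 0.99501248
P = K * exp(-rT) * N(-d2) - S_0 * exp(-qT) * N(-d1)
N(-d1) = 0.53128216; N(-d2) = 0.67670095
P = 56.0000 * 0.94270677 * 0.67670095 - 47.9100 * 0.99501248 * 0.53128216 = 10.3973

Answer: Price = 10.3973


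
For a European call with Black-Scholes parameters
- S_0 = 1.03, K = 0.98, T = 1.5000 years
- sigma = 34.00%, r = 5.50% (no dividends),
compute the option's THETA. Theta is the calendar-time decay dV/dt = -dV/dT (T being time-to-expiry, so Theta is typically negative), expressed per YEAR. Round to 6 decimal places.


Answer: Theta = -0.076650

Derivation:
d1 = 0.5258274233; d2 = 0.1094141670
phi(d1) = 0.3474321889; exp(-qT) = 1.0000000000; exp(-rT) = 0.9208114379
Theta = -S*exp(-qT)*phi(d1)*sigma/(2*sqrt(T)) - r*K*exp(-rT)*N(d2) + q*S*exp(-qT)*N(d1)
N(d1) = 0.7004959405; N(d2) = 0.5435630012; sqrt(T) = 1.2247448714
Term 1 = -1.0300 * 1.0000000000 * 0.3474321889 * 0.3400 / (2 * 1.2247448714) = -0.0496718767
Term 2 = -0.0550 * 0.9800 * 0.9208114379 * 0.5435630012 = -0.0269779756
Term 3 = 0 (no dividend yield, q = 0)
Theta = -0.0496718767 + (-0.0269779756) + (0.0000000000) = -0.076650


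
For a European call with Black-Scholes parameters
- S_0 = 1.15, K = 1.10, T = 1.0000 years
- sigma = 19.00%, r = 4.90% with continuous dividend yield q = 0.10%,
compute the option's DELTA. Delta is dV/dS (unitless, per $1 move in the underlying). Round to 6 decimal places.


Answer: Delta = 0.718859

Derivation:
d1 = 0.5815882241; d2 = 0.3915882241
phi(d1) = 0.3368690619; exp(-qT) = 0.9990004998; exp(-rT) = 0.9521811297
N(d1) = 0.7195779616
Delta = exp(-qT) * N(d1) = 0.9990004998 * 0.7195779616 = 0.718859


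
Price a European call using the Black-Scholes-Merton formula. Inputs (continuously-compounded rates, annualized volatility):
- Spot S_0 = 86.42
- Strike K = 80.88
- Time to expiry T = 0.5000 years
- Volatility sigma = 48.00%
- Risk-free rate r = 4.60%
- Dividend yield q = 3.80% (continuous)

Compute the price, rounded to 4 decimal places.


Answer: Price = 14.1486

Derivation:
d1 = (ln(S/K) + (r - q + 0.5*sigma^2) * T) / (sigma * sqrt(T)) = 0.37668920
d2 = d1 - sigma * sqrt(T) = 0.03727795
exp(-rT) = 0.97726248; exp(-qT) = 0.98117936
C = S_0 * exp(-qT) * N(d1) - K * exp(-rT) * N(d2)
N(d1) = 0.64679771; N(d2) = 0.51486831
C = 86.4200 * 0.98117936 * 0.64679771 - 80.8800 * 0.97726248 * 0.51486831 = 14.1486


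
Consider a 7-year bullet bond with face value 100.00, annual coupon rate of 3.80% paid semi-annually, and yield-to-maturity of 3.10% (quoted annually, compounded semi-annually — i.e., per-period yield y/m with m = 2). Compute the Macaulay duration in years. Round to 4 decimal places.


Coupon per period c = face * coupon_rate / m = 1.900000
Periods per year m = 2; per-period yield y/m = 0.015500
Number of cashflows N = 14
Cashflows (t years, CF_t, discount factor 1/(1+y/m)^(m*t), PV):
  t = 0.5000: CF_t = 1.900000, DF = 0.984737, PV = 1.871000
  t = 1.0000: CF_t = 1.900000, DF = 0.969706, PV = 1.842442
  t = 1.5000: CF_t = 1.900000, DF = 0.954905, PV = 1.814320
  t = 2.0000: CF_t = 1.900000, DF = 0.940330, PV = 1.786627
  t = 2.5000: CF_t = 1.900000, DF = 0.925977, PV = 1.759357
  t = 3.0000: CF_t = 1.900000, DF = 0.911844, PV = 1.732503
  t = 3.5000: CF_t = 1.900000, DF = 0.897926, PV = 1.706059
  t = 4.0000: CF_t = 1.900000, DF = 0.884220, PV = 1.680019
  t = 4.5000: CF_t = 1.900000, DF = 0.870724, PV = 1.654376
  t = 5.0000: CF_t = 1.900000, DF = 0.857434, PV = 1.629125
  t = 5.5000: CF_t = 1.900000, DF = 0.844347, PV = 1.604259
  t = 6.0000: CF_t = 1.900000, DF = 0.831459, PV = 1.579772
  t = 6.5000: CF_t = 1.900000, DF = 0.818768, PV = 1.555659
  t = 7.0000: CF_t = 101.900000, DF = 0.806271, PV = 82.159010
Price P = sum_t PV_t = 104.374527
Macaulay numerator sum_t t * PV_t:
  t * PV_t at t = 0.5000: 0.935500
  t * PV_t at t = 1.0000: 1.842442
  t * PV_t at t = 1.5000: 2.721480
  t * PV_t at t = 2.0000: 3.573254
  t * PV_t at t = 2.5000: 4.398392
  t * PV_t at t = 3.0000: 5.197509
  t * PV_t at t = 3.5000: 5.971207
  t * PV_t at t = 4.0000: 6.720076
  t * PV_t at t = 4.5000: 7.444693
  t * PV_t at t = 5.0000: 8.145623
  t * PV_t at t = 5.5000: 8.823423
  t * PV_t at t = 6.0000: 9.478633
  t * PV_t at t = 6.5000: 10.111787
  t * PV_t at t = 7.0000: 575.113068
Macaulay duration D = (sum_t t * PV_t) / P = 650.477086 / 104.374527 = 6.232144

Answer: Macaulay duration = 6.2321 years


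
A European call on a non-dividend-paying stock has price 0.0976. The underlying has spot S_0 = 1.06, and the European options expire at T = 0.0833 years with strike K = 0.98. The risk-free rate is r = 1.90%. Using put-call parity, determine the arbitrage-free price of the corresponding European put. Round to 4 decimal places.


Put-call parity: C - P = S_0 * exp(-qT) - K * exp(-rT).
S_0 * exp(-qT) = 1.0600 * 1.00000000 = 1.06000000
K * exp(-rT) = 0.9800 * 0.99841855 = 0.97845018
P = C - S*exp(-qT) + K*exp(-rT)
P = 0.0976 - 1.06000000 + 0.97845018 = 0.0161

Answer: Put price = 0.0161


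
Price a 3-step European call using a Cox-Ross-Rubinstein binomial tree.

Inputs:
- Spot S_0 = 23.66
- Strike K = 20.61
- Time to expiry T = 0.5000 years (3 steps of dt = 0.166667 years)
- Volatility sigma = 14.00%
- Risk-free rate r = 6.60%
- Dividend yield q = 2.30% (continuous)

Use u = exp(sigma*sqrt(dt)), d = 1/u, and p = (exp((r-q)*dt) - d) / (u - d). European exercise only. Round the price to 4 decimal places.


Answer: Price = V(0,0) = 3.5088

Derivation:
dt = T/N = 0.166667
u = exp(sigma*sqrt(dt)) = 1.058820; d = 1/u = 0.944448
p = (exp((r-q)*dt) - d) / (u - d) = 0.548601
Discount per step: exp(-r*dt) = 0.989060
Stock lattice S(k, i) with i counting down-moves:
  k=0: S(0,0) = 23.6600
  k=1: S(1,0) = 25.0517; S(1,1) = 22.3456
  k=2: S(2,0) = 26.5252; S(2,1) = 23.6600; S(2,2) = 21.1043
  k=3: S(3,0) = 28.0854; S(3,1) = 25.0517; S(3,2) = 22.3456; S(3,3) = 19.9319
Terminal payoffs V(N, i) = max(S_T - K, 0):
  V(3,0) = 7.475408; V(3,1) = 4.441673; V(3,2) = 1.735637; V(3,3) = 0.000000
Backward induction: V(k, i) = exp(-r*dt) * [p * V(k+1, i) + (1-p) * V(k+1, i+1)].
  V(2,0) = exp(-r*dt) * [p*7.475408 + (1-p)*4.441673] = 6.039186
  V(2,1) = exp(-r*dt) * [p*4.441673 + (1-p)*1.735637] = 3.184945
  V(2,2) = exp(-r*dt) * [p*1.735637 + (1-p)*0.000000] = 0.941757
  V(1,0) = exp(-r*dt) * [p*6.039186 + (1-p)*3.184945] = 4.698813
  V(1,1) = exp(-r*dt) * [p*3.184945 + (1-p)*0.941757] = 2.148608
  V(0,0) = exp(-r*dt) * [p*4.698813 + (1-p)*2.148608] = 3.508844


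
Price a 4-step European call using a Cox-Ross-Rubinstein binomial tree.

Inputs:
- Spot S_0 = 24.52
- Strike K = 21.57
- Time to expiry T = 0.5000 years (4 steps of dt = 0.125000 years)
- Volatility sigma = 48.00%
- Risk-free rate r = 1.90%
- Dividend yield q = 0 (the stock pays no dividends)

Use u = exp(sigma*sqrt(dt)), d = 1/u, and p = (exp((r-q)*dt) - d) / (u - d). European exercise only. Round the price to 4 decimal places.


dt = T/N = 0.125000
u = exp(sigma*sqrt(dt)) = 1.184956; d = 1/u = 0.843913
p = (exp((r-q)*dt) - d) / (u - d) = 0.464647
Discount per step: exp(-r*dt) = 0.997628
Stock lattice S(k, i) with i counting down-moves:
  k=0: S(0,0) = 24.5200
  k=1: S(1,0) = 29.0551; S(1,1) = 20.6928
  k=2: S(2,0) = 34.4290; S(2,1) = 24.5200; S(2,2) = 17.4629
  k=3: S(3,0) = 40.7969; S(3,1) = 29.0551; S(3,2) = 20.6928; S(3,3) = 14.7372
  k=4: S(4,0) = 48.3425; S(4,1) = 34.4290; S(4,2) = 24.5200; S(4,3) = 17.4629; S(4,4) = 12.4369
Terminal payoffs V(N, i) = max(S_T - K, 0):
  V(4,0) = 26.772526; V(4,1) = 12.859039; V(4,2) = 2.950000; V(4,3) = 0.000000; V(4,4) = 0.000000
Backward induction: V(k, i) = exp(-r*dt) * [p * V(k+1, i) + (1-p) * V(k+1, i+1)].
  V(3,0) = exp(-r*dt) * [p*26.772526 + (1-p)*12.859039] = 19.278064
  V(3,1) = exp(-r*dt) * [p*12.859039 + (1-p)*2.950000] = 7.536289
  V(3,2) = exp(-r*dt) * [p*2.950000 + (1-p)*0.000000] = 1.367458
  V(3,3) = exp(-r*dt) * [p*0.000000 + (1-p)*0.000000] = 0.000000
  V(2,0) = exp(-r*dt) * [p*19.278064 + (1-p)*7.536289] = 12.961254
  V(2,1) = exp(-r*dt) * [p*7.536289 + (1-p)*1.367458] = 4.223745
  V(2,2) = exp(-r*dt) * [p*1.367458 + (1-p)*0.000000] = 0.633878
  V(1,0) = exp(-r*dt) * [p*12.961254 + (1-p)*4.223745] = 8.263955
  V(1,1) = exp(-r*dt) * [p*4.223745 + (1-p)*0.633878] = 2.296440
  V(0,0) = exp(-r*dt) * [p*8.263955 + (1-p)*2.296440] = 5.057205

Answer: Price = V(0,0) = 5.0572


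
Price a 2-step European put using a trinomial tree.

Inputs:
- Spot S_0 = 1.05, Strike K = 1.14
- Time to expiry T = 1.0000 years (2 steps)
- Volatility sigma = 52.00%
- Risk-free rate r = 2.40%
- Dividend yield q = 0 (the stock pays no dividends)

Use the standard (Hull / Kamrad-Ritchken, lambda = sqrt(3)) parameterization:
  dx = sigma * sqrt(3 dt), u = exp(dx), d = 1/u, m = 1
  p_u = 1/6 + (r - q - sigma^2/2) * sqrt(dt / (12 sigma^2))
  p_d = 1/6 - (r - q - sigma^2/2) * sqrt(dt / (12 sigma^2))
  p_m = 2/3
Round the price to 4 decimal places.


Answer: Price = V(0,0) = 0.2402

Derivation:
dt = T/N = 0.500000; dx = sigma*sqrt(3*dt) = 0.636867
u = exp(dx) = 1.890549; d = 1/u = 0.528947
p_u = 0.123016, p_m = 0.666667, p_d = 0.210318
Discount per step: exp(-r*dt) = 0.988072
Stock lattice S(k, j) with j the centered position index:
  k=0: S(0,+0) = 1.0500
  k=1: S(1,-1) = 0.5554; S(1,+0) = 1.0500; S(1,+1) = 1.9851
  k=2: S(2,-2) = 0.2938; S(2,-1) = 0.5554; S(2,+0) = 1.0500; S(2,+1) = 1.9851; S(2,+2) = 3.7529
Terminal payoffs V(N, j) = max(K - S_T, 0):
  V(2,-2) = 0.846226; V(2,-1) = 0.584606; V(2,+0) = 0.090000; V(2,+1) = 0.000000; V(2,+2) = 0.000000
Backward induction: V(k, j) = exp(-r*dt) * [p_u * V(k+1, j+1) + p_m * V(k+1, j) + p_d * V(k+1, j-1)]
  V(1,-1) = exp(-r*dt) * [p_u*0.090000 + p_m*0.584606 + p_d*0.846226] = 0.571881
  V(1,+0) = exp(-r*dt) * [p_u*0.000000 + p_m*0.090000 + p_d*0.584606] = 0.180771
  V(1,+1) = exp(-r*dt) * [p_u*0.000000 + p_m*0.000000 + p_d*0.090000] = 0.018703
  V(0,+0) = exp(-r*dt) * [p_u*0.018703 + p_m*0.180771 + p_d*0.571881] = 0.240192


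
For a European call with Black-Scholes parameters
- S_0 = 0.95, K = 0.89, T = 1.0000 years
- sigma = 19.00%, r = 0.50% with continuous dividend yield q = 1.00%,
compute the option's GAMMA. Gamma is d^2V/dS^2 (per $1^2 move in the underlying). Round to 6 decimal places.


Answer: Gamma = 2.010113

Derivation:
d1 = 0.4120553783; d2 = 0.2220553783
phi(d1) = 0.3664719298; exp(-qT) = 0.9900498337; exp(-rT) = 0.9950124792
Gamma = exp(-qT) * phi(d1) / (S * sigma * sqrt(T)) = 0.9900498337 * 0.3664719298 / (0.9500 * 0.1900 * 1.0000000000) = 2.010113
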